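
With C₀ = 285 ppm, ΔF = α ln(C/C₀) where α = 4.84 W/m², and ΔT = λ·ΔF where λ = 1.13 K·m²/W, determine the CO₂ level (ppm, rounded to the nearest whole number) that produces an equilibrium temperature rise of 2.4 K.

C ≈ 442 ppm

Required forcing: ΔF = ΔT/λ = 2.4/1.13 = 2.1239 W/m².
Then ln(C/285) = ΔF/4.84 = 2.1239/4.84 = 0.43882.
So C = 285 × e^0.43882 = 285 × 1.55088 = 442.00 ppm.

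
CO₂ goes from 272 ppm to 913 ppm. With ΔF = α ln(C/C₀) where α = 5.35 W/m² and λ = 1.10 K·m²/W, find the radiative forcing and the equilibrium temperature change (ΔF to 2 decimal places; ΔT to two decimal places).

ΔF = 6.48 W/m²; ΔT = 7.13 K

CO₂: 5.35 × ln(913/272) = 5.35 × ln(3.35662) = 5.35 × 1.21093 = 6.4785 W/m².
ΔT = λ ΔF = 1.10 × 6.48 = 7.1280 K.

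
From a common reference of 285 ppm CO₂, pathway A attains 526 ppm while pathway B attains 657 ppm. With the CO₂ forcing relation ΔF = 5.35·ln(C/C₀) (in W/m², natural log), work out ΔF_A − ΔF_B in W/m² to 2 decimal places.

ΔF_A = 5.35 ln(526/285) = 5.35 × 0.61281 = 3.2785 W/m².
ΔF_B = 5.35 ln(657/285) = 5.35 × 0.83519 = 4.4683 W/m².
Difference: 3.2785 − 4.4683 = -1.1898 W/m².

ΔF_A − ΔF_B = -1.19 W/m²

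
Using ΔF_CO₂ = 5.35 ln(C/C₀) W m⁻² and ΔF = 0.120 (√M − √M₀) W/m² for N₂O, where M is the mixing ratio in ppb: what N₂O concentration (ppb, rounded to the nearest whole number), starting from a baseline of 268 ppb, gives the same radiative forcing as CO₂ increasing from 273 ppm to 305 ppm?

M ≈ 454 ppb

CO₂ forcing: 5.35 × ln(305/273) = 5.35 × 0.110840 = 0.59299 W/m².
Set 0.120(√M − √268) = 0.59299: √M = 0.59299/0.120 + √268 = 4.9416 + 16.3707 = 21.3123.
M = (21.3123)² = 454.21 ppb.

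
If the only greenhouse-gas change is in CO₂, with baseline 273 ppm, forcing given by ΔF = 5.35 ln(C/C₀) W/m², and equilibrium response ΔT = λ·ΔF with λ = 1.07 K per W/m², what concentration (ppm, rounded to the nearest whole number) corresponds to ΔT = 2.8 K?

Required forcing: ΔF = ΔT/λ = 2.8/1.07 = 2.6168 W/m².
Then ln(C/273) = ΔF/5.35 = 2.6168/5.35 = 0.48912.
So C = 273 × e^0.48912 = 273 × 1.63088 = 445.23 ppm.

C ≈ 445 ppm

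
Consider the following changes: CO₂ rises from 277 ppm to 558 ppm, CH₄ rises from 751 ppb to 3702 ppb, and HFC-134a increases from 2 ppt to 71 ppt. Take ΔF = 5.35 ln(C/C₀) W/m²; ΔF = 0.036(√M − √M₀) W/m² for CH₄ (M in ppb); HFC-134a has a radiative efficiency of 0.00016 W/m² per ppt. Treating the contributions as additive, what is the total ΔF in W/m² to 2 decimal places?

CO₂: 5.35 × ln(558/277) = 5.35 × ln(2.01444) = 5.35 × 0.70034 = 3.7468 W/m².
CH₄: 0.036 × (√3702 − √751) = 0.036 × (60.8441 − 27.4044) = 0.036 × 33.4397 = 1.2038 W/m².
HFC-134a: ΔF = 0.00016 × (71 − 2) = 0.00016 × 69 = 0.0110 W/m².
Total ΔF = 3.7468 + 1.2038 + 0.0110 = 4.9616 W/m².

ΔF = 4.96 W/m²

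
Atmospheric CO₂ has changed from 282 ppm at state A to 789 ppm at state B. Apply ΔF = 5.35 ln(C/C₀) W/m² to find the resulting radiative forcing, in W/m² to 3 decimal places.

CO₂: 5.35 × ln(789/282) = 5.35 × ln(2.79787) = 5.35 × 1.02886 = 5.5044 W/m².

ΔF = 5.504 W/m²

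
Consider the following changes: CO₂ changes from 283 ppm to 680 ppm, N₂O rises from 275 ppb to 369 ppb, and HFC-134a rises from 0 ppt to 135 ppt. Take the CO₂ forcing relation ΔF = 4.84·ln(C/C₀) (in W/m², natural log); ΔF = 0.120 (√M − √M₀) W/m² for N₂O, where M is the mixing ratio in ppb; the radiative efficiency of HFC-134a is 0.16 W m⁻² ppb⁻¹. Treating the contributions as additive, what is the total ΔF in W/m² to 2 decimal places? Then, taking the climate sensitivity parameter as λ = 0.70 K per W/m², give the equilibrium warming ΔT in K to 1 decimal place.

CO₂: 4.84 × ln(680/283) = 4.84 × ln(2.40283) = 4.84 × 0.87665 = 4.2430 W/m².
N₂O: 0.120 × (√369 − √275) = 0.120 × (19.2094 − 16.5831) = 0.120 × 2.6263 = 0.3152 W/m².
HFC-134a: Δ = 135 − 0 = 135 ppt = 0.135 ppb; ΔF = 0.16 × 0.135 = 0.0216 W/m².
Total ΔF = 4.2430 + 0.3152 + 0.0216 = 4.5798 W/m².
ΔT = λ ΔF = 0.70 × 4.58 = 3.2060 K.

ΔF = 4.58 W/m²; ΔT = 3.2 K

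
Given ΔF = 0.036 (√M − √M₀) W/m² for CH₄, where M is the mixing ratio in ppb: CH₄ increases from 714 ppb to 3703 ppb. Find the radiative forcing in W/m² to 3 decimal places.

ΔF = 1.229 W/m²

CH₄: 0.036 × (√3703 − √714) = 0.036 × (60.8523 − 26.7208) = 0.036 × 34.1315 = 1.2287 W/m².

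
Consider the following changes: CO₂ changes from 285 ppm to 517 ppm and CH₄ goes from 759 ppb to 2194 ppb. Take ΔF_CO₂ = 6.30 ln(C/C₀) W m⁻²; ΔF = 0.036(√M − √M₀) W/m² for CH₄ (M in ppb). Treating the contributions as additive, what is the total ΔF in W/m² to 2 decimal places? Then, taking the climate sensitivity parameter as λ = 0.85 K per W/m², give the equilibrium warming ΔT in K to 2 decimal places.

ΔF = 4.45 W/m²; ΔT = 3.78 K

CO₂: 6.30 × ln(517/285) = 6.30 × ln(1.81404) = 6.30 × 0.59556 = 3.7520 W/m².
CH₄: 0.036 × (√2194 − √759) = 0.036 × (46.8402 − 27.5500) = 0.036 × 19.2902 = 0.6944 W/m².
Total ΔF = 3.7520 + 0.6944 = 4.4464 W/m².
ΔT = λ ΔF = 0.85 × 4.45 = 3.7825 K.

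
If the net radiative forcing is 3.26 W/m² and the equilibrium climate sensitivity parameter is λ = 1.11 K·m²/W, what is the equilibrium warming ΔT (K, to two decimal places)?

ΔT = 3.62 K

ΔT = λ ΔF = 1.11 × 3.26 = 3.6186 K.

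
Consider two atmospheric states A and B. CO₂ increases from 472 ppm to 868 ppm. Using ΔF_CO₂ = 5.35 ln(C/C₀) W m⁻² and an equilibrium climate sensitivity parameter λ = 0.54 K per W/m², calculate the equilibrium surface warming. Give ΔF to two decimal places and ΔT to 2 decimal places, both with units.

ΔF = 3.26 W/m²; ΔT = 1.76 K

CO₂: 5.35 × ln(868/472) = 5.35 × ln(1.83898) = 5.35 × 0.60921 = 3.2593 W/m².
ΔT = λ ΔF = 0.54 × 3.26 = 1.7604 K.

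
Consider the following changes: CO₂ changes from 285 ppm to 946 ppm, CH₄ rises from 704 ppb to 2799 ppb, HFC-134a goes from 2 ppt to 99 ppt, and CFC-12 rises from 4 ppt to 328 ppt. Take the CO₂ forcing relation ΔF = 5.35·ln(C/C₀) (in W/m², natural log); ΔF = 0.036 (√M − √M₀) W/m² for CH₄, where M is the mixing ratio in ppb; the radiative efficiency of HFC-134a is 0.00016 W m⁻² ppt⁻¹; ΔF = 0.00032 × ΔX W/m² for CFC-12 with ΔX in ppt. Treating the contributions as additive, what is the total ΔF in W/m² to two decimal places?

ΔF = 7.49 W/m²

CO₂: 5.35 × ln(946/285) = 5.35 × ln(3.31930) = 5.35 × 1.19975 = 6.4187 W/m².
CH₄: 0.036 × (√2799 − √704) = 0.036 × (52.9056 − 26.5330) = 0.036 × 26.3726 = 0.9494 W/m².
HFC-134a: ΔF = 0.00016 × (99 − 2) = 0.00016 × 97 = 0.0155 W/m².
CFC-12: ΔF = 0.00032 × (328 − 4) = 0.00032 × 324 = 0.1037 W/m².
Total ΔF = 6.4187 + 0.9494 + 0.0155 + 0.1037 = 7.4873 W/m².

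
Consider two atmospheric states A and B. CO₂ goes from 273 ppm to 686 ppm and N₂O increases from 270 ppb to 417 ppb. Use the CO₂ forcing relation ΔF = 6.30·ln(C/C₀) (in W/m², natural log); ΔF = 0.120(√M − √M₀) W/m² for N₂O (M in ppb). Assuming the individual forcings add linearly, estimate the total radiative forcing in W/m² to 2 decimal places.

CO₂: 6.30 × ln(686/273) = 6.30 × ln(2.51282) = 6.30 × 0.92141 = 5.8049 W/m².
N₂O: 0.120 × (√417 − √270) = 0.120 × (20.4206 − 16.4317) = 0.120 × 3.9889 = 0.4787 W/m².
Total ΔF = 5.8049 + 0.4787 = 6.2836 W/m².

ΔF = 6.28 W/m²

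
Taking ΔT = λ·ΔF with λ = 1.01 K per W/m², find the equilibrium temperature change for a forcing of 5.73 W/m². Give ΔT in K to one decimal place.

ΔT = 5.8 K

ΔT = λ ΔF = 1.01 × 5.73 = 5.7873 K.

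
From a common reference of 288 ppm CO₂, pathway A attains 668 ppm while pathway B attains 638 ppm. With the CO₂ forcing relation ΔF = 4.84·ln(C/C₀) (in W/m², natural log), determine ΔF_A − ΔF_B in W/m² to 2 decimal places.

ΔF_A − ΔF_B = 0.22 W/m²

ΔF_A = 4.84 ln(668/288) = 4.84 × 0.84133 = 4.0720 W/m².
ΔF_B = 4.84 ln(638/288) = 4.84 × 0.79538 = 3.8496 W/m².
Difference: 4.0720 − 3.8496 = 0.2224 W/m².
(Equivalently, ΔF_A − ΔF_B = 4.84 ln(668/638) = 4.84 × 0.04595 = 0.2224 W/m².)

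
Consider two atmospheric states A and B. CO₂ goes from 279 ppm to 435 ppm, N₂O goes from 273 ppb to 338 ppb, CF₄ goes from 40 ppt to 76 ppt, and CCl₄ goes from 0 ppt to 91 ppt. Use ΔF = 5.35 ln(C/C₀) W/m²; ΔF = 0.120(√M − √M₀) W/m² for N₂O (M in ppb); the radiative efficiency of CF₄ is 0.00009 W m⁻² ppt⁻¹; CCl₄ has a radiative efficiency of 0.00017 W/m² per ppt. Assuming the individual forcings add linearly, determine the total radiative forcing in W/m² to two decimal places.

CO₂: 5.35 × ln(435/279) = 5.35 × ln(1.55914) = 5.35 × 0.44413 = 2.3761 W/m².
N₂O: 0.120 × (√338 − √273) = 0.120 × (18.3848 − 16.5227) = 0.120 × 1.8621 = 0.2235 W/m².
CF₄: ΔF = 0.00009 × (76 − 40) = 0.00009 × 36 = 0.0032 W/m².
CCl₄: ΔF = 0.00017 × (91 − 0) = 0.00017 × 91 = 0.0155 W/m².
Total ΔF = 2.3761 + 0.2235 + 0.0032 + 0.0155 = 2.6183 W/m².

ΔF = 2.62 W/m²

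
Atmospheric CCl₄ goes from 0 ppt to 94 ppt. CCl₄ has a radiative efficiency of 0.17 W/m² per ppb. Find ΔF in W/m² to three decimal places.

CCl₄: Δ = 94 − 0 = 94 ppt = 0.094 ppb; ΔF = 0.17 × 0.094 = 0.0160 W/m².

ΔF = 0.016 W/m²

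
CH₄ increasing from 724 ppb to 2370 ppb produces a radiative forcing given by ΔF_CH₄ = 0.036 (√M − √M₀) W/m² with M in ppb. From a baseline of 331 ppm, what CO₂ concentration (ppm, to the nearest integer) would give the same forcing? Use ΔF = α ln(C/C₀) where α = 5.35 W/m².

C ≈ 383 ppm

CH₄ forcing: 0.036 × (√2370 − √724) = 0.036 × (48.6826 − 26.9072) = 0.036 × 21.7754 = 0.78391 W/m².
Set 5.35 ln(C/331) = 0.78391: ln(C/331) = 0.78391/5.35 = 0.14653, so C = 331 × e^0.14653 = 331 × 1.15781 = 383.24 ppm.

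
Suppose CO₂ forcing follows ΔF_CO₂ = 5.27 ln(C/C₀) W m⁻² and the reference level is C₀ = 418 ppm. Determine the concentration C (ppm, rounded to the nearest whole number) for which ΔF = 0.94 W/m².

C ≈ 500 ppm

Set 5.27 ln(C/418) = 0.94, so ln(C/418) = 0.94/5.27 = 0.17837.
Then C/418 = e^0.17837 = 1.19527, giving C = 418 × 1.19527 = 499.62 ppm.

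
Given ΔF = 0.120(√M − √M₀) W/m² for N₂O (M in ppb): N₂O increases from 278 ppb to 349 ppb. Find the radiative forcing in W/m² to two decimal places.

N₂O: 0.120 × (√349 − √278) = 0.120 × (18.6815 − 16.6733) = 0.120 × 2.0082 = 0.2410 W/m².

ΔF = 0.24 W/m²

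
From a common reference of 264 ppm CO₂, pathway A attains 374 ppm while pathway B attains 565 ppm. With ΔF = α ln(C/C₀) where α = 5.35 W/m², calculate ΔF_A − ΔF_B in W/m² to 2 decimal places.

ΔF_A − ΔF_B = -2.21 W/m²

ΔF_A = 5.35 ln(374/264) = 5.35 × 0.34831 = 1.8635 W/m².
ΔF_B = 5.35 ln(565/264) = 5.35 × 0.76088 = 4.0707 W/m².
Difference: 1.8635 − 4.0707 = -2.2072 W/m².
(Equivalently, ΔF_A − ΔF_B = 5.35 ln(374/565) = 5.35 × -0.41257 = -2.2072 W/m².)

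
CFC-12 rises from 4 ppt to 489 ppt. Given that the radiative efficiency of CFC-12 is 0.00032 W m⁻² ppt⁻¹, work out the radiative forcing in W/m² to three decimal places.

ΔF = 0.155 W/m²

CFC-12: ΔF = 0.00032 × (489 − 4) = 0.00032 × 485 = 0.1552 W/m².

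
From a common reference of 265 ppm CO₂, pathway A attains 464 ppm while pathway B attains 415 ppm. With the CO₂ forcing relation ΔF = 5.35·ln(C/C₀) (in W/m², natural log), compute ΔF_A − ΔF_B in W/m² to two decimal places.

ΔF_A = 5.35 ln(464/265) = 5.35 × 0.56015 = 2.9968 W/m².
ΔF_B = 5.35 ln(415/265) = 5.35 × 0.44855 = 2.3997 W/m².
Difference: 2.9968 − 2.3997 = 0.5971 W/m².
(Equivalently, ΔF_A − ΔF_B = 5.35 ln(464/415) = 5.35 × 0.11161 = 0.5971 W/m².)

ΔF_A − ΔF_B = 0.60 W/m²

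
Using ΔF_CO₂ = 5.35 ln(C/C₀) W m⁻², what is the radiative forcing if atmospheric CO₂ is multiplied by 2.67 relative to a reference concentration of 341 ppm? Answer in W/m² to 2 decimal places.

Because the forcing depends only on the ratio C/C₀, the initial concentration does not enter.
ΔF = 5.35 × ln(2.67) = 5.35 × 0.98208 = 5.2541 W/m².

ΔF = 5.25 W/m²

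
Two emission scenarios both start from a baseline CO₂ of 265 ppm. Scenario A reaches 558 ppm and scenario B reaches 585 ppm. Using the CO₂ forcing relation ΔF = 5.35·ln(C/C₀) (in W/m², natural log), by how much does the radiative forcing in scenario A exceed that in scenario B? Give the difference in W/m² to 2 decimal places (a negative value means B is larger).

ΔF_A = 5.35 ln(558/265) = 5.35 × 0.74463 = 3.9838 W/m².
ΔF_B = 5.35 ln(585/265) = 5.35 × 0.79188 = 4.2366 W/m².
Difference: 3.9838 − 4.2366 = -0.2528 W/m².

ΔF_A − ΔF_B = -0.25 W/m²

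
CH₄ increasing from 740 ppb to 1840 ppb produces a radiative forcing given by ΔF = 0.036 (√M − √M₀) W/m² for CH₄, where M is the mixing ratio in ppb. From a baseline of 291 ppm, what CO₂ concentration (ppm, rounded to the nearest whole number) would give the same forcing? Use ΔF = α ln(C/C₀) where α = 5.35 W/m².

C ≈ 323 ppm

CH₄ forcing: 0.036 × (√1840 − √740) = 0.036 × (42.8952 − 27.2029) = 0.036 × 15.6923 = 0.56492 W/m².
Set 5.35 ln(C/291) = 0.56492: ln(C/291) = 0.56492/5.35 = 0.10559, so C = 291 × e^0.10559 = 291 × 1.11137 = 323.41 ppm.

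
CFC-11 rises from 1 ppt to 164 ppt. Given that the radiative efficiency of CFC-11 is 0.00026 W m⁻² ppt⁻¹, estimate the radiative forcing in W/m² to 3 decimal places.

CFC-11: ΔF = 0.00026 × (164 − 1) = 0.00026 × 163 = 0.0424 W/m².

ΔF = 0.042 W/m²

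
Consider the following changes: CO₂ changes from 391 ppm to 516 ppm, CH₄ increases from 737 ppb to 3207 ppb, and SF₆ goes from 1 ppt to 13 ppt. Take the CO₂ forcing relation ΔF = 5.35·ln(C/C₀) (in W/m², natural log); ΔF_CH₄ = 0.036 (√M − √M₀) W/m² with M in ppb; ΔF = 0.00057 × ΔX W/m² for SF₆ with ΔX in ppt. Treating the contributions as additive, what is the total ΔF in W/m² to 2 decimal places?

ΔF = 2.55 W/m²

CO₂: 5.35 × ln(516/391) = 5.35 × ln(1.31969) = 5.35 × 0.27740 = 1.4841 W/m².
CH₄: 0.036 × (√3207 − √737) = 0.036 × (56.6304 − 27.1477) = 0.036 × 29.4827 = 1.0614 W/m².
SF₆: ΔF = 0.00057 × (13 − 1) = 0.00057 × 12 = 0.0068 W/m².
Total ΔF = 1.4841 + 1.0614 + 0.0068 = 2.5523 W/m².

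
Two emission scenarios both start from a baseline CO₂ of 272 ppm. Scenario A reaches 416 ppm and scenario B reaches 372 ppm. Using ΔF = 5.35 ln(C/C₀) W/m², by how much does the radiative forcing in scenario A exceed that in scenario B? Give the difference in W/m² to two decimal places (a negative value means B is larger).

ΔF_A − ΔF_B = 0.60 W/m²

ΔF_A = 5.35 ln(416/272) = 5.35 × 0.42488 = 2.2731 W/m².
ΔF_B = 5.35 ln(372/272) = 5.35 × 0.31309 = 1.6750 W/m².
Difference: 2.2731 − 1.6750 = 0.5981 W/m².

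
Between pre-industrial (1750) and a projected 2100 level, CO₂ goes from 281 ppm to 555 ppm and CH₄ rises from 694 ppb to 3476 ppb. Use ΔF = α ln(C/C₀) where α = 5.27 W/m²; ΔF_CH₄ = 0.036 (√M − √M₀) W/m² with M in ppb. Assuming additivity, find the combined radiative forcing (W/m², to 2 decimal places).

ΔF = 4.76 W/m²

CO₂: 5.27 × ln(555/281) = 5.27 × ln(1.97509) = 5.27 × 0.68061 = 3.5868 W/m².
CH₄: 0.036 × (√3476 − √694) = 0.036 × (58.9576 − 26.3439) = 0.036 × 32.6137 = 1.1741 W/m².
Total ΔF = 3.5868 + 1.1741 = 4.7609 W/m².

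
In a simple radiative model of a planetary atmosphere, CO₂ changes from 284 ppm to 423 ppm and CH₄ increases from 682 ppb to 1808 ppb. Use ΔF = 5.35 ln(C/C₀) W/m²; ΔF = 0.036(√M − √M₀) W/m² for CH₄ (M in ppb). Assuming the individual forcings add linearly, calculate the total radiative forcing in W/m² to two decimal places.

CO₂: 5.35 × ln(423/284) = 5.35 × ln(1.48944) = 5.35 × 0.39840 = 2.1314 W/m².
CH₄: 0.036 × (√1808 − √682) = 0.036 × (42.5206 − 26.1151) = 0.036 × 16.4055 = 0.5906 W/m².
Total ΔF = 2.1314 + 0.5906 = 2.7220 W/m².

ΔF = 2.72 W/m²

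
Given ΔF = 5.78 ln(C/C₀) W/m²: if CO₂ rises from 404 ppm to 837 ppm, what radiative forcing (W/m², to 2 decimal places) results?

CO₂ absorption bands are partially saturated, so forcing scales with the logarithm of the concentration ratio.
CO₂: 5.78 × ln(837/404) = 5.78 × ln(2.07178) = 5.78 × 0.72841 = 4.2102 W/m².

ΔF = 4.21 W/m²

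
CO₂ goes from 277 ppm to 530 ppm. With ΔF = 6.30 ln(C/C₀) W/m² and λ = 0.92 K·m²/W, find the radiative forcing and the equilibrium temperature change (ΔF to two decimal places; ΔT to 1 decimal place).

ΔF = 4.09 W/m²; ΔT = 3.8 K

CO₂: 6.30 × ln(530/277) = 6.30 × ln(1.91336) = 6.30 × 0.64886 = 4.0878 W/m².
ΔT = λ ΔF = 0.92 × 4.09 = 3.7628 K.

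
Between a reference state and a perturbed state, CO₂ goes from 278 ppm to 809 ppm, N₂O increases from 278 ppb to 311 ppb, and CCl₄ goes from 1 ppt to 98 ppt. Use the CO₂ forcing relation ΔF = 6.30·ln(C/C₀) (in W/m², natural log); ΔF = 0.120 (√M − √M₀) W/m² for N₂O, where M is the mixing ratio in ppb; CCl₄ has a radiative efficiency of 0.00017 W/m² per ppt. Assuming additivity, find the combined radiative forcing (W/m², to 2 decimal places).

ΔF = 6.86 W/m²

CO₂: 6.30 × ln(809/278) = 6.30 × ln(2.91007) = 6.30 × 1.06818 = 6.7295 W/m².
N₂O: 0.120 × (√311 − √278) = 0.120 × (17.6352 − 16.6733) = 0.120 × 0.9619 = 0.1154 W/m².
CCl₄: ΔF = 0.00017 × (98 − 1) = 0.00017 × 97 = 0.0165 W/m².
Total ΔF = 6.7295 + 0.1154 + 0.0165 = 6.8614 W/m².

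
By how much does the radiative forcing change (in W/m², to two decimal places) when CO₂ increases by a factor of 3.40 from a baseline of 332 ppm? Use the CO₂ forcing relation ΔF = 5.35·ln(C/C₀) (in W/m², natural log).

Because the forcing depends only on the ratio C/C₀, the initial concentration does not enter.
ΔF = 5.35 × ln(3.40) = 5.35 × 1.22378 = 6.5472 W/m².

ΔF = 6.55 W/m²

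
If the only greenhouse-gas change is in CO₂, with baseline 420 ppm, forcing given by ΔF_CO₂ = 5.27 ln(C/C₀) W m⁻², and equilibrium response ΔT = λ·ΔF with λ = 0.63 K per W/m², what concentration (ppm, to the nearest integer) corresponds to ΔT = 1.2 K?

C ≈ 603 ppm

Required forcing: ΔF = ΔT/λ = 1.2/0.63 = 1.9048 W/m².
Then ln(C/420) = ΔF/5.27 = 1.9048/5.27 = 0.36144.
So C = 420 × e^0.36144 = 420 × 1.43539 = 602.86 ppm.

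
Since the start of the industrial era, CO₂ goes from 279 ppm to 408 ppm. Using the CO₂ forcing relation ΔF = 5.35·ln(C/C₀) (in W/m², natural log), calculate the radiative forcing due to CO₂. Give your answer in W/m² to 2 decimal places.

CO₂ absorption bands are partially saturated, so forcing scales with the logarithm of the concentration ratio.
CO₂: 5.35 × ln(408/279) = 5.35 × ln(1.46237) = 5.35 × 0.38006 = 2.0333 W/m².

ΔF = 2.03 W/m²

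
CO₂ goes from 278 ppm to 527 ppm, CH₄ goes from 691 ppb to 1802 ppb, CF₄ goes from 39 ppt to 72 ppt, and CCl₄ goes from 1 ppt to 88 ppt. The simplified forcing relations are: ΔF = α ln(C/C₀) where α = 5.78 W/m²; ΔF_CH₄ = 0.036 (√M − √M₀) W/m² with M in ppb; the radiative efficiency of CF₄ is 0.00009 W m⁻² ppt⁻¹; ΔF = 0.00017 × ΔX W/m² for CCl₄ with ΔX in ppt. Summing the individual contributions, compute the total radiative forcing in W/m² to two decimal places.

CO₂: 5.78 × ln(527/278) = 5.78 × ln(1.89568) = 5.78 × 0.63958 = 3.6968 W/m².
CH₄: 0.036 × (√1802 − √691) = 0.036 × (42.4500 − 26.2869) = 0.036 × 16.1631 = 0.5819 W/m².
CF₄: ΔF = 0.00009 × (72 − 39) = 0.00009 × 33 = 0.0030 W/m².
CCl₄: ΔF = 0.00017 × (88 − 1) = 0.00017 × 87 = 0.0148 W/m².
Total ΔF = 3.6968 + 0.5819 + 0.0030 + 0.0148 = 4.2965 W/m².

ΔF = 4.30 W/m²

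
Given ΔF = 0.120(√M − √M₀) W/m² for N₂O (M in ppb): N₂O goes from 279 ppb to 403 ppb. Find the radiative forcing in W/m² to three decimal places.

ΔF = 0.405 W/m²

N₂O: 0.120 × (√403 − √279) = 0.120 × (20.0749 − 16.7033) = 0.120 × 3.3716 = 0.4046 W/m².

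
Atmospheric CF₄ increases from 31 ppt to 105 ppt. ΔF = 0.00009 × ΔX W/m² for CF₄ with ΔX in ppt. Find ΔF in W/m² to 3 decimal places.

ΔF = 0.007 W/m²

CF₄: ΔF = 0.00009 × (105 − 31) = 0.00009 × 74 = 0.0067 W/m².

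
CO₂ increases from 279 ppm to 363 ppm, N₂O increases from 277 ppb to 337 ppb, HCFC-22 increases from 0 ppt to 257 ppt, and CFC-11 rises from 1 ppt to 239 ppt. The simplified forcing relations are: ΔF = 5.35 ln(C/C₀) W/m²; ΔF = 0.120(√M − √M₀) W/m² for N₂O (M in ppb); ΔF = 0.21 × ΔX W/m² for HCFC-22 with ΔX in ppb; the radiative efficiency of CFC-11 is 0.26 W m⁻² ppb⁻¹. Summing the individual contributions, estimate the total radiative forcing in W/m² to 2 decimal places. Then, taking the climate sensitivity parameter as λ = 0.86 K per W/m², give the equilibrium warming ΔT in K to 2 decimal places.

CO₂: 5.35 × ln(363/279) = 5.35 × ln(1.30108) = 5.35 × 0.26319 = 1.4081 W/m².
N₂O: 0.120 × (√337 − √277) = 0.120 × (18.3576 − 16.6433) = 0.120 × 1.7143 = 0.2057 W/m².
HCFC-22: Δ = 257 − 0 = 257 ppt = 0.257 ppb; ΔF = 0.21 × 0.257 = 0.0540 W/m².
CFC-11: Δ = 239 − 1 = 238 ppt = 0.238 ppb; ΔF = 0.26 × 0.238 = 0.0619 W/m².
Total ΔF = 1.4081 + 0.2057 + 0.0540 + 0.0619 = 1.7297 W/m².
ΔT = λ ΔF = 0.86 × 1.73 = 1.4878 K.

ΔF = 1.73 W/m²; ΔT = 1.49 K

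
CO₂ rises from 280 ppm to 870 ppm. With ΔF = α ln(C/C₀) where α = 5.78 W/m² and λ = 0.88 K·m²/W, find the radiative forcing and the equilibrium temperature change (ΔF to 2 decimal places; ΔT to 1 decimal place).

CO₂: 5.78 × ln(870/280) = 5.78 × ln(3.10714) = 5.78 × 1.13370 = 6.5528 W/m².
ΔT = λ ΔF = 0.88 × 6.55 = 5.7640 K.

ΔF = 6.55 W/m²; ΔT = 5.8 K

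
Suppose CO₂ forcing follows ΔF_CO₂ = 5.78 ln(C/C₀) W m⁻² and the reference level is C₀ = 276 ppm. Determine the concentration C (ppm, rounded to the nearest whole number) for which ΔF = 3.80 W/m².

Set 5.78 ln(C/276) = 3.80, so ln(C/276) = 3.80/5.78 = 0.65744.
Then C/276 = e^0.65744 = 1.92985, giving C = 276 × 1.92985 = 532.64 ppm.

C ≈ 533 ppm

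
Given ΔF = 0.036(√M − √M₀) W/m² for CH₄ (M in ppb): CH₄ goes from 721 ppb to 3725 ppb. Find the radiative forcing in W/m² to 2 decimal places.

ΔF = 1.23 W/m²

CH₄: 0.036 × (√3725 − √721) = 0.036 × (61.0328 − 26.8514) = 0.036 × 34.1814 = 1.2305 W/m².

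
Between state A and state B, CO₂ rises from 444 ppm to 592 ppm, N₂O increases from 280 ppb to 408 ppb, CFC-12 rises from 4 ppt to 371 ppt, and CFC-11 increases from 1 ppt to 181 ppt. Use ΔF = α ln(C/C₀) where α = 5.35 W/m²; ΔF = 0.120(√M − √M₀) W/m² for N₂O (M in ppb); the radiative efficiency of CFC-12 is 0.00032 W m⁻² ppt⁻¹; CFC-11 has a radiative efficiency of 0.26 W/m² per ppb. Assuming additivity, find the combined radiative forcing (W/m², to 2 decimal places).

CO₂: 5.35 × ln(592/444) = 5.35 × ln(1.33333) = 5.35 × 0.28768 = 1.5391 W/m².
N₂O: 0.120 × (√408 − √280) = 0.120 × (20.1990 − 16.7332) = 0.120 × 3.4658 = 0.4159 W/m².
CFC-12: ΔF = 0.00032 × (371 − 4) = 0.00032 × 367 = 0.1174 W/m².
CFC-11: Δ = 181 − 1 = 180 ppt = 0.180 ppb; ΔF = 0.26 × 0.180 = 0.0468 W/m².
Total ΔF = 1.5391 + 0.4159 + 0.1174 + 0.0468 = 2.1192 W/m².

ΔF = 2.12 W/m²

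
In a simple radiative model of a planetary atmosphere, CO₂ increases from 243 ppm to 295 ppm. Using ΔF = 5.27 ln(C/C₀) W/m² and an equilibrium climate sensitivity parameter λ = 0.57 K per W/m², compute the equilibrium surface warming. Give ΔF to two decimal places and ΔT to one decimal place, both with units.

CO₂: 5.27 × ln(295/243) = 5.27 × ln(1.21399) = 5.27 × 0.19391 = 1.0219 W/m².
ΔT = λ ΔF = 0.57 × 1.02 = 0.5814 K.

ΔF = 1.02 W/m²; ΔT = 0.6 K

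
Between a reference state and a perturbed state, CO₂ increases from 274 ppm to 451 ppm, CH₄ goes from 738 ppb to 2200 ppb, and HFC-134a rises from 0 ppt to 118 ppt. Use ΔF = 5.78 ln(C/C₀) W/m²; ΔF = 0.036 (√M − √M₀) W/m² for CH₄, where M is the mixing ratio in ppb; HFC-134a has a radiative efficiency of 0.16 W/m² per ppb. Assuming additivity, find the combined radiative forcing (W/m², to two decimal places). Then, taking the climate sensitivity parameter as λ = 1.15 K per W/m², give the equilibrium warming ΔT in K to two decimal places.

ΔF = 3.61 W/m²; ΔT = 4.15 K

CO₂: 5.78 × ln(451/274) = 5.78 × ln(1.64599) = 5.78 × 0.49834 = 2.8804 W/m².
CH₄: 0.036 × (√2200 − √738) = 0.036 × (46.9042 − 27.1662) = 0.036 × 19.7380 = 0.7106 W/m².
HFC-134a: Δ = 118 − 0 = 118 ppt = 0.118 ppb; ΔF = 0.16 × 0.118 = 0.0189 W/m².
Total ΔF = 2.8804 + 0.7106 + 0.0189 = 3.6099 W/m².
ΔT = λ ΔF = 1.15 × 3.61 = 4.1515 K.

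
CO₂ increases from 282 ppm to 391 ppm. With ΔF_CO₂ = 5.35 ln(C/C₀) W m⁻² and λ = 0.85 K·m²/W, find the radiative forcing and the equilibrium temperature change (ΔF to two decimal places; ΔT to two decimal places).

CO₂: 5.35 × ln(391/282) = 5.35 × ln(1.38652) = 5.35 × 0.32680 = 1.7484 W/m².
ΔT = λ ΔF = 0.85 × 1.75 = 1.4875 K.

ΔF = 1.75 W/m²; ΔT = 1.49 K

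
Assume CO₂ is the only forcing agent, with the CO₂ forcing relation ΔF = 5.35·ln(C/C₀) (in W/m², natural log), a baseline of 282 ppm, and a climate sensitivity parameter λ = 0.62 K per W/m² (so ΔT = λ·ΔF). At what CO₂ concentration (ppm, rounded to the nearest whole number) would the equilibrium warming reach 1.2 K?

Required forcing: ΔF = ΔT/λ = 1.2/0.62 = 1.9355 W/m².
Then ln(C/282) = ΔF/5.35 = 1.9355/5.35 = 0.36178.
So C = 282 × e^0.36178 = 282 × 1.43588 = 404.92 ppm.

C ≈ 405 ppm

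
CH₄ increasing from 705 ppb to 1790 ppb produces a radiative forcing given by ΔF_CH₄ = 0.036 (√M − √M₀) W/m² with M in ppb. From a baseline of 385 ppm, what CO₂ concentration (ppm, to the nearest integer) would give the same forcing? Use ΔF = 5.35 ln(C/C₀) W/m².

CH₄ forcing: 0.036 × (√1790 − √705) = 0.036 × (42.3084 − 26.5518) = 0.036 × 15.7566 = 0.56724 W/m².
Set 5.35 ln(C/385) = 0.56724: ln(C/385) = 0.56724/5.35 = 0.10603, so C = 385 × e^0.10603 = 385 × 1.11186 = 428.07 ppm.

C ≈ 428 ppm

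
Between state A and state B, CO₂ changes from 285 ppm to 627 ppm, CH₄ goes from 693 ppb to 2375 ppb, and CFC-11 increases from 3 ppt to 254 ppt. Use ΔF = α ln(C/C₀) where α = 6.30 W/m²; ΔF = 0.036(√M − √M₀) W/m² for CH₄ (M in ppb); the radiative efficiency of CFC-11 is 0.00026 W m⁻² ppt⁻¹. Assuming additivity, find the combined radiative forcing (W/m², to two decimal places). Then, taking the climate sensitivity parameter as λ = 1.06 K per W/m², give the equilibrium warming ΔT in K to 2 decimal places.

ΔF = 5.84 W/m²; ΔT = 6.19 K

CO₂: 6.30 × ln(627/285) = 6.30 × ln(2.20000) = 6.30 × 0.78846 = 4.9673 W/m².
CH₄: 0.036 × (√2375 − √693) = 0.036 × (48.7340 − 26.3249) = 0.036 × 22.4091 = 0.8067 W/m².
CFC-11: ΔF = 0.00026 × (254 − 3) = 0.00026 × 251 = 0.0653 W/m².
Total ΔF = 4.9673 + 0.8067 + 0.0653 = 5.8393 W/m².
ΔT = λ ΔF = 1.06 × 5.84 = 6.1904 K.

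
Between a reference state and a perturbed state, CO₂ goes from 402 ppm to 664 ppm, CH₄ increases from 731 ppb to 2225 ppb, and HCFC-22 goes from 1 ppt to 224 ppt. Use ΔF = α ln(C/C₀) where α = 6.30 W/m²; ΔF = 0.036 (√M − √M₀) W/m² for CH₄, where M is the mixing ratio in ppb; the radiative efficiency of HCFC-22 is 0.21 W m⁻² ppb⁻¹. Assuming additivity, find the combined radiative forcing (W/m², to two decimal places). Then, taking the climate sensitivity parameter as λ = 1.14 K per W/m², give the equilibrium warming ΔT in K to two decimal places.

ΔF = 3.93 W/m²; ΔT = 4.48 K

CO₂: 6.30 × ln(664/402) = 6.30 × ln(1.65174) = 6.30 × 0.50183 = 3.1615 W/m².
CH₄: 0.036 × (√2225 − √731) = 0.036 × (47.1699 − 27.0370) = 0.036 × 20.1329 = 0.7248 W/m².
HCFC-22: Δ = 224 − 1 = 223 ppt = 0.223 ppb; ΔF = 0.21 × 0.223 = 0.0468 W/m².
Total ΔF = 3.1615 + 0.7248 + 0.0468 = 3.9331 W/m².
ΔT = λ ΔF = 1.14 × 3.93 = 4.4802 K.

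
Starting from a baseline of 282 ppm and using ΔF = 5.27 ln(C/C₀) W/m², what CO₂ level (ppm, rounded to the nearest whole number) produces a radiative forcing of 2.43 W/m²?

Set 5.27 ln(C/282) = 2.43, so ln(C/282) = 2.43/5.27 = 0.46110.
Then C/282 = e^0.46110 = 1.58582, giving C = 282 × 1.58582 = 447.20 ppm.

C ≈ 447 ppm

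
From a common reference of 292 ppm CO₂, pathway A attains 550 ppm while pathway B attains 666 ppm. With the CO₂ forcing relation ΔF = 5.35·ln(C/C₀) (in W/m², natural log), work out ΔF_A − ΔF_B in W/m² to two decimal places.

ΔF_A − ΔF_B = -1.02 W/m²

ΔF_A = 5.35 ln(550/292) = 5.35 × 0.63316 = 3.3874 W/m².
ΔF_B = 5.35 ln(666/292) = 5.35 × 0.82454 = 4.4113 W/m².
Difference: 3.3874 − 4.4113 = -1.0239 W/m².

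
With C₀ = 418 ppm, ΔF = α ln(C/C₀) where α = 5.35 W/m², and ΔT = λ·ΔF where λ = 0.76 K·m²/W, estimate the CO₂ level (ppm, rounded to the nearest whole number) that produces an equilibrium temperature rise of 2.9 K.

Required forcing: ΔF = ΔT/λ = 2.9/0.76 = 3.8158 W/m².
Then ln(C/418) = ΔF/5.35 = 3.8158/5.35 = 0.71323.
So C = 418 × e^0.71323 = 418 × 2.04057 = 852.96 ppm.

C ≈ 853 ppm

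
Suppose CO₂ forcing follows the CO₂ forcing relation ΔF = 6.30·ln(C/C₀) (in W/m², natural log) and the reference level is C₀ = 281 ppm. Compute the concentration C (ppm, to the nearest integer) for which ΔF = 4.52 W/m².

Set 6.30 ln(C/281) = 4.52, so ln(C/281) = 4.52/6.30 = 0.71746.
Then C/281 = e^0.71746 = 2.04922, giving C = 281 × 2.04922 = 575.83 ppm.

C ≈ 576 ppm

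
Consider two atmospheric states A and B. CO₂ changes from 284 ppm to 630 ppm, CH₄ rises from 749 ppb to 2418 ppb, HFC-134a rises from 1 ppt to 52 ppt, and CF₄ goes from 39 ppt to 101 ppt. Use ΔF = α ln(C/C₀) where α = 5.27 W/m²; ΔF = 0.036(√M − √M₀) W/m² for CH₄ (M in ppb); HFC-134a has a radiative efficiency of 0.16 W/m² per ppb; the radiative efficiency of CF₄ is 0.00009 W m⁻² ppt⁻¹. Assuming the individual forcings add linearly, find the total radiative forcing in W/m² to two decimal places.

ΔF = 5.00 W/m²

CO₂: 5.27 × ln(630/284) = 5.27 × ln(2.21831) = 5.27 × 0.79675 = 4.1989 W/m².
CH₄: 0.036 × (√2418 − √749) = 0.036 × (49.1732 − 27.3679) = 0.036 × 21.8053 = 0.7850 W/m².
HFC-134a: Δ = 52 − 1 = 51 ppt = 0.051 ppb; ΔF = 0.16 × 0.051 = 0.0082 W/m².
CF₄: ΔF = 0.00009 × (101 − 39) = 0.00009 × 62 = 0.0056 W/m².
Total ΔF = 4.1989 + 0.7850 + 0.0082 + 0.0056 = 4.9977 W/m².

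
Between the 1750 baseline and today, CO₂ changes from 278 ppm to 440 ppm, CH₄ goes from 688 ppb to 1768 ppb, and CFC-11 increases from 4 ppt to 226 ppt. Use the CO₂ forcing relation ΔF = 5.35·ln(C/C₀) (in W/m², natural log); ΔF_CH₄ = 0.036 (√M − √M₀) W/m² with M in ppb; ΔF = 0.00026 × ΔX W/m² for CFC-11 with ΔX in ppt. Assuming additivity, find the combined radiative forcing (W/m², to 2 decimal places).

ΔF = 3.08 W/m²

CO₂: 5.35 × ln(440/278) = 5.35 × ln(1.58273) = 5.35 × 0.45915 = 2.4565 W/m².
CH₄: 0.036 × (√1768 − √688) = 0.036 × (42.0476 − 26.2298) = 0.036 × 15.8178 = 0.5694 W/m².
CFC-11: ΔF = 0.00026 × (226 − 4) = 0.00026 × 222 = 0.0577 W/m².
Total ΔF = 2.4565 + 0.5694 + 0.0577 = 3.0836 W/m².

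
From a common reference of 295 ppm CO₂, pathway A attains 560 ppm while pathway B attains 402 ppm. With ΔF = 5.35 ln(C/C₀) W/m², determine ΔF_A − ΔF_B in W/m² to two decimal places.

ΔF_A = 5.35 ln(560/295) = 5.35 × 0.64096 = 3.4291 W/m².
ΔF_B = 5.35 ln(402/295) = 5.35 × 0.30948 = 1.6557 W/m².
Difference: 3.4291 − 1.6557 = 1.7734 W/m².

ΔF_A − ΔF_B = 1.77 W/m²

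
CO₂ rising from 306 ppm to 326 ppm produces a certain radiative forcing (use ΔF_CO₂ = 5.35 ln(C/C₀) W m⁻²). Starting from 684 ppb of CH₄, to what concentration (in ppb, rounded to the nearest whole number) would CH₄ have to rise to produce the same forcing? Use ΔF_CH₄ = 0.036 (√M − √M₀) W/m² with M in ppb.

CO₂ forcing: 5.35 × ln(326/306) = 5.35 × 0.063312 = 0.33872 W/m².
Set 0.036(√M − √684) = 0.33872: √M = 0.33872/0.036 + √684 = 9.4089 + 26.1534 = 35.5623.
M = (35.5623)² = 1264.68 ppb.

M ≈ 1265 ppb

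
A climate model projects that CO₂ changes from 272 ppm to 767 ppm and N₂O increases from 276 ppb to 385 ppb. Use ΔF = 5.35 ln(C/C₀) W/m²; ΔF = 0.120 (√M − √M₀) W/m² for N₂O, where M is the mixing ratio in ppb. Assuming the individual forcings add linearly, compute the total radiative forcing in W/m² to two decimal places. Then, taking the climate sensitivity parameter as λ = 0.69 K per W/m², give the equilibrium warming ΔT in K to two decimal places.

ΔF = 5.91 W/m²; ΔT = 4.08 K

CO₂: 5.35 × ln(767/272) = 5.35 × ln(2.81985) = 5.35 × 1.03668 = 5.5462 W/m².
N₂O: 0.120 × (√385 − √276) = 0.120 × (19.6214 − 16.6132) = 0.120 × 3.0082 = 0.3610 W/m².
Total ΔF = 5.5462 + 0.3610 = 5.9072 W/m².
ΔT = λ ΔF = 0.69 × 5.91 = 4.0779 K.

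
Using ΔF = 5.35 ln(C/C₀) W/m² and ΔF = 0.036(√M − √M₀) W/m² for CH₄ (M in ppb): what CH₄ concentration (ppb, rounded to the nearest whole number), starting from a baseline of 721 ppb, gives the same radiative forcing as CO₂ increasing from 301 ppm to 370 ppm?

CO₂ forcing: 5.35 × ln(370/301) = 5.35 × 0.206393 = 1.10420 W/m².
Set 0.036(√M − √721) = 1.10420: √M = 1.10420/0.036 + √721 = 30.6722 + 26.8514 = 57.5236.
M = (57.5236)² = 3308.96 ppb.

M ≈ 3309 ppb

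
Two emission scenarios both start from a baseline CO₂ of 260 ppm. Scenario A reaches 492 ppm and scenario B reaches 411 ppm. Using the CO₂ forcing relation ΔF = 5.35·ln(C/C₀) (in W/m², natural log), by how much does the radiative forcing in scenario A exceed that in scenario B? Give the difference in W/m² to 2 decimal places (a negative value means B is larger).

ΔF_A − ΔF_B = 0.96 W/m²

ΔF_A = 5.35 ln(492/260) = 5.35 × 0.63780 = 3.4122 W/m².
ΔF_B = 5.35 ln(411/260) = 5.35 × 0.45791 = 2.4498 W/m².
Difference: 3.4122 − 2.4498 = 0.9624 W/m².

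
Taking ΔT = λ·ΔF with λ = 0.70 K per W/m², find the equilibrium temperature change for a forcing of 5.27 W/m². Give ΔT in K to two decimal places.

ΔT = 3.69 K

ΔT = λ ΔF = 0.70 × 5.27 = 3.6890 K.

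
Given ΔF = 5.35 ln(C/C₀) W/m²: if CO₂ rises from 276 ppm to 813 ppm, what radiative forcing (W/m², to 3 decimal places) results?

ΔF = 5.780 W/m²

CO₂ absorption bands are partially saturated, so forcing scales with the logarithm of the concentration ratio.
CO₂: 5.35 × ln(813/276) = 5.35 × ln(2.94565) = 5.35 × 1.08033 = 5.7798 W/m².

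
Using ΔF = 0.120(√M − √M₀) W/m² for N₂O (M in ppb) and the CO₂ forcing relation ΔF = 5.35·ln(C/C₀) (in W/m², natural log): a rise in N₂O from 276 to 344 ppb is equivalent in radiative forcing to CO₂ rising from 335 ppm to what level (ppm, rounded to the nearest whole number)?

N₂O forcing: 0.120 × (√344 − √276) = 0.120 × (18.5472 − 16.6132) = 0.120 × 1.9340 = 0.23208 W/m².
Set 5.35 ln(C/335) = 0.23208: ln(C/335) = 0.23208/5.35 = 0.04338, so C = 335 × e^0.04338 = 335 × 1.04433 = 349.85 ppm.

C ≈ 350 ppm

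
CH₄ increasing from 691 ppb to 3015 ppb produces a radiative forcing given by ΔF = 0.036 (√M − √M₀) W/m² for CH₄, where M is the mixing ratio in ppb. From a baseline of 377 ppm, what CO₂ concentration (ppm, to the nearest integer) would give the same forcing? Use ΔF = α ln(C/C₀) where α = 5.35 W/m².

CH₄ forcing: 0.036 × (√3015 − √691) = 0.036 × (54.9090 − 26.2869) = 0.036 × 28.6221 = 1.03040 W/m².
Set 5.35 ln(C/377) = 1.03040: ln(C/377) = 1.03040/5.35 = 0.19260, so C = 377 × e^0.19260 = 377 × 1.21240 = 457.07 ppm.

C ≈ 457 ppm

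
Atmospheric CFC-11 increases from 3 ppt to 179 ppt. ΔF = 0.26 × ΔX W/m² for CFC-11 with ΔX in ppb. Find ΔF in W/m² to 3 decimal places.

ΔF = 0.046 W/m²

CFC-11: Δ = 179 − 3 = 176 ppt = 0.176 ppb; ΔF = 0.26 × 0.176 = 0.0458 W/m².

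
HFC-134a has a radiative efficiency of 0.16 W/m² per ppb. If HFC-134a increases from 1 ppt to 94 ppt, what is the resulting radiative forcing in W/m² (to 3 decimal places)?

ΔF = 0.015 W/m²

HFC-134a: Δ = 94 − 1 = 93 ppt = 0.093 ppb; ΔF = 0.16 × 0.093 = 0.0149 W/m².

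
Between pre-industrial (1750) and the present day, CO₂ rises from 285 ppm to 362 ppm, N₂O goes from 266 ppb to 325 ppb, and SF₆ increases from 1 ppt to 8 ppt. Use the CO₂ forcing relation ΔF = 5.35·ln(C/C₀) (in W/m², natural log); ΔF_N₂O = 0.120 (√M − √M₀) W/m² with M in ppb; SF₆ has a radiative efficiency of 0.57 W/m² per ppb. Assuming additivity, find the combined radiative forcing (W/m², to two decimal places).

ΔF = 1.49 W/m²

CO₂: 5.35 × ln(362/285) = 5.35 × ln(1.27018) = 5.35 × 0.23916 = 1.2795 W/m².
N₂O: 0.120 × (√325 − √266) = 0.120 × (18.0278 − 16.3095) = 0.120 × 1.7183 = 0.2062 W/m².
SF₆: Δ = 8 − 1 = 7 ppt = 0.007 ppb; ΔF = 0.57 × 0.007 = 0.0040 W/m².
Total ΔF = 1.2795 + 0.2062 + 0.0040 = 1.4897 W/m².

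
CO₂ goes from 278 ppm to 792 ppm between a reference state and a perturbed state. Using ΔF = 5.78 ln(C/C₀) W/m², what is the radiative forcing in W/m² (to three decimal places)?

CO₂: 5.78 × ln(792/278) = 5.78 × ln(2.84892) = 5.78 × 1.04694 = 6.0513 W/m².

ΔF = 6.051 W/m²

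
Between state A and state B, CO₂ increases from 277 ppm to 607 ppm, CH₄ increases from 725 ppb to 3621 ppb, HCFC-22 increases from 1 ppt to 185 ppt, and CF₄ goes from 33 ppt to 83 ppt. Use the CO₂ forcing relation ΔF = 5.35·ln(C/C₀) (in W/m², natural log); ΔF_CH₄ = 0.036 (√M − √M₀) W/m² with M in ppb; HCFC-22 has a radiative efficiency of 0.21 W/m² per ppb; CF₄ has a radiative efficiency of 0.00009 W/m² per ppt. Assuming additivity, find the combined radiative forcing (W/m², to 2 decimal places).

CO₂: 5.35 × ln(607/277) = 5.35 × ln(2.19134) = 5.35 × 0.78451 = 4.1971 W/m².
CH₄: 0.036 × (√3621 − √725) = 0.036 × (60.1747 − 26.9258) = 0.036 × 33.2489 = 1.1970 W/m².
HCFC-22: Δ = 185 − 1 = 184 ppt = 0.184 ppb; ΔF = 0.21 × 0.184 = 0.0386 W/m².
CF₄: ΔF = 0.00009 × (83 − 33) = 0.00009 × 50 = 0.0045 W/m².
Total ΔF = 4.1971 + 1.1970 + 0.0386 + 0.0045 = 5.4372 W/m².

ΔF = 5.44 W/m²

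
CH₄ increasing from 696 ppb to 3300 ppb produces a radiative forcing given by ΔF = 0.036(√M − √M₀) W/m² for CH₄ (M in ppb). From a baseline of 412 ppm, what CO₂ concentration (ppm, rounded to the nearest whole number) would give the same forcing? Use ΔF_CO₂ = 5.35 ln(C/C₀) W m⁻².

CH₄ forcing: 0.036 × (√3300 − √696) = 0.036 × (57.4456 − 26.3818) = 0.036 × 31.0638 = 1.11830 W/m².
Set 5.35 ln(C/412) = 1.11830: ln(C/412) = 1.11830/5.35 = 0.20903, so C = 412 × e^0.20903 = 412 × 1.23248 = 507.78 ppm.

C ≈ 508 ppm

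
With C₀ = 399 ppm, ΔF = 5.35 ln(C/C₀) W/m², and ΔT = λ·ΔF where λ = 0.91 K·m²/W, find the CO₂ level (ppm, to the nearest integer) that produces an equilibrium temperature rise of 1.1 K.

C ≈ 500 ppm

Required forcing: ΔF = ΔT/λ = 1.1/0.91 = 1.2088 W/m².
Then ln(C/399) = ΔF/5.35 = 1.2088/5.35 = 0.22594.
So C = 399 × e^0.22594 = 399 × 1.25350 = 500.15 ppm.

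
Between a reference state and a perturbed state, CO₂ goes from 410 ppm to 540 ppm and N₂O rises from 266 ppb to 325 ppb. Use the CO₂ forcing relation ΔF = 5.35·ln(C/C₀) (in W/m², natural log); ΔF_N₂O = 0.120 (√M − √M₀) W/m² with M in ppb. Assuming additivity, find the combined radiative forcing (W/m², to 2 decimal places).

ΔF = 1.68 W/m²

CO₂: 5.35 × ln(540/410) = 5.35 × ln(1.31707) = 5.35 × 0.27541 = 1.4734 W/m².
N₂O: 0.120 × (√325 − √266) = 0.120 × (18.0278 − 16.3095) = 0.120 × 1.7183 = 0.2062 W/m².
Total ΔF = 1.4734 + 0.2062 = 1.6796 W/m².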